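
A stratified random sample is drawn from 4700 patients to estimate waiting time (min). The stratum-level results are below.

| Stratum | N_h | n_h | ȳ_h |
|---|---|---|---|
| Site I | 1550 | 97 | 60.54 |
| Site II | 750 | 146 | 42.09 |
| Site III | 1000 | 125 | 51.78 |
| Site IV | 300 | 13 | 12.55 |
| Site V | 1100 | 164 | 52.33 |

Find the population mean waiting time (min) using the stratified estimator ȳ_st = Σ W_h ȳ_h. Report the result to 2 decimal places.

ȳ_st ≈ 50.75

N = Σ N_h = 4700. Stratum weights W_h = N_h/N.
ȳ_st = (1550·60.54 + 750·42.09 + 1000·51.78 + 300·12.55 + 1100·52.33) / 4700 = 50.7473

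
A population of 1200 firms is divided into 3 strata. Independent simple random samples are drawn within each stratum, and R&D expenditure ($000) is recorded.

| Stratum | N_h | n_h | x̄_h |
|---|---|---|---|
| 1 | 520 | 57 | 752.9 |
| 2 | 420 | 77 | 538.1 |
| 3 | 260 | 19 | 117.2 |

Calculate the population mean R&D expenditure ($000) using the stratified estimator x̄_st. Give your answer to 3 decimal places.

x̄_st ≈ 539.985

N = Σ N_h = 1200. Stratum weights W_h = N_h/N.
x̄_st = (520·752.9 + 420·538.1 + 260·117.2) / 1200 = 539.98500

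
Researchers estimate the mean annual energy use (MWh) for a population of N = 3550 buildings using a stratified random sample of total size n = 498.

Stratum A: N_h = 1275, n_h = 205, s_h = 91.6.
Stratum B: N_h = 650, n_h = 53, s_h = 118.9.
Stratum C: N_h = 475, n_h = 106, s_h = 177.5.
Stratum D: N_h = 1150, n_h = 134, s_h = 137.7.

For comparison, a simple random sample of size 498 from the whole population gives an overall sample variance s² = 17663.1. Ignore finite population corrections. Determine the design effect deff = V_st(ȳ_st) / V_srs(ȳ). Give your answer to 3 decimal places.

V̂(ȳ_st) = Σ W_h² s_h²/n_h, with W_h = N_h/N and N = 3550:
  stratum A: (1275/3550)²·91.6²/205 = 5.2796
  stratum B: (650/3550)²·118.9²/53 = 8.94248
  stratum C: (475/3550)²·177.5²/106 = 5.32134
  stratum D: (1150/3550)²·137.7²/134 = 14.8492
V_st = 34.3926
V_srs = s²/n = 17663.1/498 = 35.4681
deff = V_st / V_srs = 34.3926/35.4681 = 0.9697

deff ≈ 0.970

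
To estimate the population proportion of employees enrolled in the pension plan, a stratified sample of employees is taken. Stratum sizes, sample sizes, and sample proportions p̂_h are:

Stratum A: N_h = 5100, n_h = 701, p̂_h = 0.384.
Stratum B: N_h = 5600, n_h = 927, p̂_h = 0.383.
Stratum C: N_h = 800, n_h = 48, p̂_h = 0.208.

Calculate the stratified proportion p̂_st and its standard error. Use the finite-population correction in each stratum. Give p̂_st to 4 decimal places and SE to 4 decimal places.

p̂_st ≈ 0.3713, SE ≈ 0.0111

N = 11500; stratum weights W_h = N_h/N.
p̂_st = Σ W_h p̂_h = (5100·0.384 + 5600·0.383 + 800·0.208)/11500 = 0.37127
V̂(p̂_st) = Σ W_h² (1 − n_h/N_h) p̂_h(1−p̂_h)/(n_h−1):
  stratum A: (5100/11500)²·(1 − 701/5100)·0.384·0.616/700 = 5.73248e-05
  stratum B: (5600/11500)²·(1 − 927/5600)·0.383·0.617/926 = 5.04965e-05
  stratum C: (800/11500)²·(1 − 48/800)·0.208·0.792/47 = 1.59442e-05
V̂(p̂_st) = 0.000123765; SE = √V̂ = 0.011125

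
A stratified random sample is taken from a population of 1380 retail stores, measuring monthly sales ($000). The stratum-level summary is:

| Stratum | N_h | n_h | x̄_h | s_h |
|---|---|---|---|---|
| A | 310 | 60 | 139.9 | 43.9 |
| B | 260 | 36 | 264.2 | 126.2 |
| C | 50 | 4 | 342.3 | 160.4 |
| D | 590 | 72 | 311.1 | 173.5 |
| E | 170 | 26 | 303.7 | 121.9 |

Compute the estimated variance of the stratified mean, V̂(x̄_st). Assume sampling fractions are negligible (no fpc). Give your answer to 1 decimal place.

V̂(x̄_st) = Σ W_h² s_h²/n_h, with W_h = N_h/N and N = 1380:
  stratum A: (310/1380)²·43.9²/60 = 1.62085
  stratum B: (260/1380)²·126.2²/36 = 15.7038
  stratum C: (50/1380)²·160.4²/4 = 8.44366
  stratum D: (590/1380)²·173.5²/72 = 76.4209
  stratum E: (170/1380)²·121.9²/26 = 8.67309
V̂(x̄_st) = 110.862

V̂(x̄_st) ≈ 110.9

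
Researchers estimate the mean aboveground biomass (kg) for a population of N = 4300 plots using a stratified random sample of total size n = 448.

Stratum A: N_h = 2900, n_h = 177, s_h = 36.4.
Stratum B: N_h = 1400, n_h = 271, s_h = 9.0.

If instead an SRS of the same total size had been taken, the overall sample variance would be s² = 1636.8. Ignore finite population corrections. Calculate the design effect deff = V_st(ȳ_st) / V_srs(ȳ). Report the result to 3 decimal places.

deff ≈ 0.941

V̂(ȳ_st) = Σ W_h² s_h²/n_h, with W_h = N_h/N and N = 4300:
  stratum A: (2900/4300)²·36.4²/177 = 3.40478
  stratum B: (1400/4300)²·9.0²/271 = 0.0316836
V_st = 3.43646
V_srs = s²/n = 1636.8/448 = 3.65357
deff = V_st / V_srs = 3.43646/3.65357 = 0.9406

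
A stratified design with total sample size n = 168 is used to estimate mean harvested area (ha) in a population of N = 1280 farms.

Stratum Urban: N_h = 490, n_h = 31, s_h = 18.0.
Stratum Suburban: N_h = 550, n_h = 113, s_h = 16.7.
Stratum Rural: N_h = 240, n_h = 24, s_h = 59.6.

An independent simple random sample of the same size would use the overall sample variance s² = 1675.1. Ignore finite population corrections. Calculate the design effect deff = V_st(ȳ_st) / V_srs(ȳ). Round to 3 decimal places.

deff ≈ 0.721

V̂(ȳ_st) = Σ W_h² s_h²/n_h, with W_h = N_h/N and N = 1280:
  stratum Urban: (490/1280)²·18.0²/31 = 1.53164
  stratum Suburban: (550/1280)²·16.7²/113 = 0.45568
  stratum Rural: (240/1280)²·59.6²/24 = 5.20336
V_st = 7.19068
V_srs = s²/n = 1675.1/168 = 9.97083
deff = V_st / V_srs = 7.19068/9.97083 = 0.7212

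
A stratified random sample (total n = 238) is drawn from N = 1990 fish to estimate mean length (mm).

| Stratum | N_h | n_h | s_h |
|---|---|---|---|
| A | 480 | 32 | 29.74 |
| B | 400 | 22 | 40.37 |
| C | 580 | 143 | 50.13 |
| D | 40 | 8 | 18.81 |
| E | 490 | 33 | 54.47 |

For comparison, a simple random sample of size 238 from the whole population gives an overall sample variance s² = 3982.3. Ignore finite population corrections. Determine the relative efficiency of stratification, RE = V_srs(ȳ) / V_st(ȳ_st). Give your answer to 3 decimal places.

RE ≈ 1.447

V̂(ȳ_st) = Σ W_h² s_h²/n_h, with W_h = N_h/N and N = 1990:
  stratum A: (480/1990)²·29.74²/32 = 1.60808
  stratum B: (400/1990)²·40.37²/22 = 2.99301
  stratum C: (580/1990)²·50.13²/143 = 1.49283
  stratum D: (40/1990)²·18.81²/8 = 0.017869
  stratum E: (490/1990)²·54.47²/33 = 5.45113
V_st = 11.5629
V_srs = s²/n = 3982.3/238 = 16.7324
Relative efficiency = V_srs / V_st = 16.7324/11.5629 = 1.4471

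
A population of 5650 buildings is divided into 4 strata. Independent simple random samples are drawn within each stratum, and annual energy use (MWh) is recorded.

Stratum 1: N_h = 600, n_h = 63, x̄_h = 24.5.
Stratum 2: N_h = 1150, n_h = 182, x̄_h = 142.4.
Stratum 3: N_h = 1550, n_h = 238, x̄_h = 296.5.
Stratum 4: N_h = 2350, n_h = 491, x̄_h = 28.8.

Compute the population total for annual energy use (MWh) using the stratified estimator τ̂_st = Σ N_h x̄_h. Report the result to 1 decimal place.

τ̂_st = Σ N_h x̄_h = 600·24.5 + 1150·142.4 + 1550·296.5 + 2350·28.8 = 705715.0

τ̂_st ≈ 705715.0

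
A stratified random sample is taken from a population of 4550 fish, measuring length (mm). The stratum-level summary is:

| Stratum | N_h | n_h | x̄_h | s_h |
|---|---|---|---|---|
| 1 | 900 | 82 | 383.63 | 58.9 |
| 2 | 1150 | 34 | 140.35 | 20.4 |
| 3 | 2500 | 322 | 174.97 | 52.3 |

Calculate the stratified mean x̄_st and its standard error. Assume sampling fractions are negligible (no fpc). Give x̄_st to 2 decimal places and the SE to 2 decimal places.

x̄_st = Σ W_h x̄_h = (900·383.63 + 1150·140.35 + 2500·174.97)/4550 = 207.49330
V̂(x̄_st) = Σ W_h² s_h²/n_h, with W_h = N_h/N and N = 4550:
  stratum 1: (900/4550)²·58.9²/82 = 1.65531
  stratum 2: (1150/4550)²·20.4²/34 = 0.781906
  stratum 3: (2500/4550)²·52.3²/322 = 2.56451
V̂(x̄_st) = 5.00173
SE(x̄_st) = √5.00173 = 2.23645

x̄_st ≈ 207.49, SE ≈ 2.24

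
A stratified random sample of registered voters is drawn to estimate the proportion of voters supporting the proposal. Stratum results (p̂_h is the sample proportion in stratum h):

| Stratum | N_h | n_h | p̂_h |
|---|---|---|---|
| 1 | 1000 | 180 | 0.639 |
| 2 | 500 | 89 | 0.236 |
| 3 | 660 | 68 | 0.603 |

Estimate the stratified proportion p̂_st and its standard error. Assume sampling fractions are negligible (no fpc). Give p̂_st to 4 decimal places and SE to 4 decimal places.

N = 2160; stratum weights W_h = N_h/N.
p̂_st = Σ W_h p̂_h = (1000·0.639 + 500·0.236 + 660·0.603)/2160 = 0.53471
V̂(p̂_st) = Σ W_h² p̂_h(1−p̂_h)/(n_h−1):
  stratum 1: (1000/2160)²·0.639·0.361/179 = 0.000276215
  stratum 2: (500/2160)²·0.236·0.764/88 = 0.000109788
  stratum 3: (660/2160)²·0.603·0.397/67 = 0.00033359
V̂(p̂_st) = 0.000719594; SE = √V̂ = 0.0268252

p̂_st ≈ 0.5347, SE ≈ 0.0268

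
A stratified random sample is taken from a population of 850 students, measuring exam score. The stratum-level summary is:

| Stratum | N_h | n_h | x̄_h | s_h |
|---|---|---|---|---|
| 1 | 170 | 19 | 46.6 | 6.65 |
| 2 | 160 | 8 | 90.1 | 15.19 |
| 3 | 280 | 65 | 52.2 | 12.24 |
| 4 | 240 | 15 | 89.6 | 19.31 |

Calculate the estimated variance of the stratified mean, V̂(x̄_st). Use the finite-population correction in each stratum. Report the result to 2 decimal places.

V̂(x̄_st) ≈ 3.10

V̂(x̄_st) = Σ W_h² (1 − n_h/N_h) s_h²/n_h, with W_h = N_h/N and N = 850:
  stratum 1: (170/850)²·(1 − 19/170)·6.65²/19 = 0.0826947
  stratum 2: (160/850)²·(1 − 8/160)·15.19²/8 = 0.970848
  stratum 3: (280/850)²·(1 − 65/280)·12.24²/65 = 0.192047
  stratum 4: (240/850)²·(1 − 15/240)·19.31²/15 = 1.85793
V̂(x̄_st) = 3.10352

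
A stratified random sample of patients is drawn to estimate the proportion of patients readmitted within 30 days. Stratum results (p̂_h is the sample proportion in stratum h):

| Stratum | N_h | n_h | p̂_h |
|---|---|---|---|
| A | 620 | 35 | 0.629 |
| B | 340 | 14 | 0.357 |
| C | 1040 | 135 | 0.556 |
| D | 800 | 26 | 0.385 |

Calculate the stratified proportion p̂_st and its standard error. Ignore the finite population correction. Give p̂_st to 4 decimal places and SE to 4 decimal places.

N = 2800; stratum weights W_h = N_h/N.
p̂_st = Σ W_h p̂_h = (620·0.629 + 340·0.357 + 1040·0.556 + 800·0.385)/2800 = 0.49914
V̂(p̂_st) = Σ W_h² p̂_h(1−p̂_h)/(n_h−1):
  stratum A: (620/2800)²·0.629·0.371/34 = 0.000336522
  stratum B: (340/2800)²·0.357·0.643/13 = 0.000260362
  stratum C: (1040/2800)²·0.556·0.444/134 = 0.000254158
  stratum D: (800/2800)²·0.385·0.615/25 = 0.000773143
V̂(p̂_st) = 0.00162418; SE = √V̂ = 0.0403012

p̂_st ≈ 0.4991, SE ≈ 0.0403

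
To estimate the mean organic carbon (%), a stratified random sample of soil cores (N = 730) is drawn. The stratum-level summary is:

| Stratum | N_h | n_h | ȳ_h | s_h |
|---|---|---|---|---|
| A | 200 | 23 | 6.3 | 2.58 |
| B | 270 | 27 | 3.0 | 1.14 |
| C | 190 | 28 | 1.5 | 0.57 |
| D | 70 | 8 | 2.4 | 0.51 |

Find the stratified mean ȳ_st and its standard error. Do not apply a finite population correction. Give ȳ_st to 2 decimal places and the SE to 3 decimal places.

ȳ_st = Σ W_h ȳ_h = (200·6.3 + 270·3.0 + 190·1.5 + 70·2.4)/730 = 3.45616
V̂(ȳ_st) = Σ W_h² s_h²/n_h, with W_h = N_h/N and N = 730:
  stratum A: (200/730)²·2.58²/23 = 0.0217233
  stratum B: (270/730)²·1.14²/27 = 0.00658457
  stratum C: (190/730)²·0.57²/28 = 0.000786055
  stratum D: (70/730)²·0.51²/8 = 0.000298951
V̂(ȳ_st) = 0.0293929
SE(ȳ_st) = √0.0293929 = 0.171444

ȳ_st ≈ 3.46, SE ≈ 0.171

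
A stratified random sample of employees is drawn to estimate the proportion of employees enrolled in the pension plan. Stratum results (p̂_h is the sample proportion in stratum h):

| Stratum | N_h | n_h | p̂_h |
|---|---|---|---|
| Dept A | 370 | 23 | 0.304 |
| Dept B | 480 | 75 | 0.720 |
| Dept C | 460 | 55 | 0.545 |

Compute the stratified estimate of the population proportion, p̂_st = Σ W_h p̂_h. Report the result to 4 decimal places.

p̂_st ≈ 0.5411

N = 1310; stratum weights W_h = N_h/N.
p̂_st = Σ W_h p̂_h = (370·0.304 + 480·0.720 + 460·0.545)/1310 = 0.54105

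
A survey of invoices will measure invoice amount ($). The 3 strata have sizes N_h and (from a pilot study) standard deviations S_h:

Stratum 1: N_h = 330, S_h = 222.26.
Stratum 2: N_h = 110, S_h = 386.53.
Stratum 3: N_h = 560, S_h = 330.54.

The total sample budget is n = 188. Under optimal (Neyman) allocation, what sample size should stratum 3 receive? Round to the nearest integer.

116

Neyman allocation: n_h = n · N_h S_h / Σ N_i S_i, with n = 188.
  stratum 1: N_h·S_h = 330·222.26 = 73345.80
  stratum 2: N_h·S_h = 110·386.53 = 42518.30
  stratum 3: N_h·S_h = 560·330.54 = 185102.40
Σ N_h S_h = 300966.50
n for stratum 3 = 188·185102.40/300966.50 = 115.625 → 116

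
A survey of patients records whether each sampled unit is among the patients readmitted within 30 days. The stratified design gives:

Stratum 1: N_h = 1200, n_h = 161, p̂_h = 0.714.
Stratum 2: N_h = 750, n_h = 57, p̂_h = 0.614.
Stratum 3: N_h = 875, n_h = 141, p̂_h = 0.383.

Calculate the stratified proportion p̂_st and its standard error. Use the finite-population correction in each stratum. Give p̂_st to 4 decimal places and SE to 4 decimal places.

p̂_st ≈ 0.5849, SE ≈ 0.0247

N = 2825; stratum weights W_h = N_h/N.
p̂_st = Σ W_h p̂_h = (1200·0.714 + 750·0.614 + 875·0.383)/2825 = 0.58493
V̂(p̂_st) = Σ W_h² (1 − n_h/N_h) p̂_h(1−p̂_h)/(n_h−1):
  stratum 1: (1200/2825)²·(1 − 161/1200)·0.714·0.286/160 = 0.00019939
  stratum 2: (750/2825)²·(1 − 57/750)·0.614·0.386/56 = 0.000275629
  stratum 3: (875/2825)²·(1 − 141/875)·0.383·0.617/140 = 0.000135839
V̂(p̂_st) = 0.000610858; SE = √V̂ = 0.0247155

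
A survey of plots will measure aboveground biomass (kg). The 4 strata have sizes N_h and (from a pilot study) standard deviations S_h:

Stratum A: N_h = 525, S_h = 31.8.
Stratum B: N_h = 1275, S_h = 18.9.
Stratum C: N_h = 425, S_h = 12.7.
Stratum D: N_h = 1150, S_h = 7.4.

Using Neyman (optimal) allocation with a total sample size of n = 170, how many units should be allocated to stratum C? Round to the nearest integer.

17

Neyman allocation: n_h = n · N_h S_h / Σ N_i S_i, with n = 170.
  stratum A: N_h·S_h = 525·31.8 = 16695.00
  stratum B: N_h·S_h = 1275·18.9 = 24097.50
  stratum C: N_h·S_h = 425·12.7 = 5397.50
  stratum D: N_h·S_h = 1150·7.4 = 8510.00
Σ N_h S_h = 54700.00
n for stratum C = 170·5397.50/54700.00 = 16.775 → 17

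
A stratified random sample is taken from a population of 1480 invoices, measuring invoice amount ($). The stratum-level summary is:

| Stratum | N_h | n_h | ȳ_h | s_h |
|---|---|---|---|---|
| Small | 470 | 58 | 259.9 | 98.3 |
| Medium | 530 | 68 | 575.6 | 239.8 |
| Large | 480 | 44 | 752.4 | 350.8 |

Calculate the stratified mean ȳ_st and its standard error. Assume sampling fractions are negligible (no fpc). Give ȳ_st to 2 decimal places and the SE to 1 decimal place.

ȳ_st ≈ 532.68, SE ≈ 20.5

ȳ_st = Σ W_h ȳ_h = (470·259.9 + 530·575.6 + 480·752.4)/1480 = 532.68446
V̂(ȳ_st) = Σ W_h² s_h²/n_h, with W_h = N_h/N and N = 1480:
  stratum Small: (470/1480)²·98.3²/58 = 16.8016
  stratum Medium: (530/1480)²·239.8²/68 = 108.447
  stratum Large: (480/1480)²·350.8²/44 = 294.188
V̂(ȳ_st) = 419.437
SE(ȳ_st) = √419.437 = 20.4802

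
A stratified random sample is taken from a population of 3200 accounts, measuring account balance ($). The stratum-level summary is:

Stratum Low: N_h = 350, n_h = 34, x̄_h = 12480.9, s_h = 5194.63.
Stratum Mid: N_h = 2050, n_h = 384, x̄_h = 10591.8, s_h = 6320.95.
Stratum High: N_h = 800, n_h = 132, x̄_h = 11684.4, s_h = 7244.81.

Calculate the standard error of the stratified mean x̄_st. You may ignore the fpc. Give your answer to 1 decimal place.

V̂(x̄_st) = Σ W_h² s_h²/n_h, with W_h = N_h/N and N = 3200:
  stratum Low: (350/3200)²·5194.63²/34 = 9494.38
  stratum Mid: (2050/3200)²·6320.95²/384 = 42701.3
  stratum High: (800/3200)²·7244.81²/132 = 24851.9
V̂(x̄_st) = 77047.6
SE(x̄_st) = √77047.6 = 277.575

SE(x̄_st) ≈ 277.6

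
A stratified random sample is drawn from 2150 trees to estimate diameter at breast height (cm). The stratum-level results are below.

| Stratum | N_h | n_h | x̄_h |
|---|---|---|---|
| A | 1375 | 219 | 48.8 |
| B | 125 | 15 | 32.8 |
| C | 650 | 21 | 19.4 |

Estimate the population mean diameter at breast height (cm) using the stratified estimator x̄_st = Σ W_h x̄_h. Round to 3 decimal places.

x̄_st ≈ 38.981

N = Σ N_h = 2150. Stratum weights W_h = N_h/N.
x̄_st = (1375·48.8 + 125·32.8 + 650·19.4) / 2150 = 38.98140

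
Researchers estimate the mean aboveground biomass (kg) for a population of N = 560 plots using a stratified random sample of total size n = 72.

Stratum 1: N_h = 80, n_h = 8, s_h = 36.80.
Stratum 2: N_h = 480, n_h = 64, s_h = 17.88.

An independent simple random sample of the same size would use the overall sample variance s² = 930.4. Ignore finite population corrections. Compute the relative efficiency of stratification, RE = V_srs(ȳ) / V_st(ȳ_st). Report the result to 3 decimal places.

V̂(ȳ_st) = Σ W_h² s_h²/n_h, with W_h = N_h/N and N = 560:
  stratum 1: (80/560)²·36.80²/8 = 3.45469
  stratum 2: (480/560)²·17.88²/64 = 3.66996
V_st = 7.12466
V_srs = s²/n = 930.4/72 = 12.9222
Relative efficiency = V_srs / V_st = 12.9222/7.12466 = 1.8137

RE ≈ 1.814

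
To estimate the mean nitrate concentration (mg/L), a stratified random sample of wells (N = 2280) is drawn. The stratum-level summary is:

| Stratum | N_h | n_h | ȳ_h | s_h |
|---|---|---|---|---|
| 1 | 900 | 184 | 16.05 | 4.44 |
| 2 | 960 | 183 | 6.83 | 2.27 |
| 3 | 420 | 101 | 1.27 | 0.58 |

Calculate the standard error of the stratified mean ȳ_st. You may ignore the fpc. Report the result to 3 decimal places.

V̂(ȳ_st) = Σ W_h² s_h²/n_h, with W_h = N_h/N and N = 2280:
  stratum 1: (900/2280)²·4.44²/184 = 0.0166941
  stratum 2: (960/2280)²·2.27²/183 = 0.00499199
  stratum 3: (420/2280)²·0.58²/101 = 0.000113022
V̂(ȳ_st) = 0.0217991
SE(ȳ_st) = √0.0217991 = 0.147645

SE(ȳ_st) ≈ 0.148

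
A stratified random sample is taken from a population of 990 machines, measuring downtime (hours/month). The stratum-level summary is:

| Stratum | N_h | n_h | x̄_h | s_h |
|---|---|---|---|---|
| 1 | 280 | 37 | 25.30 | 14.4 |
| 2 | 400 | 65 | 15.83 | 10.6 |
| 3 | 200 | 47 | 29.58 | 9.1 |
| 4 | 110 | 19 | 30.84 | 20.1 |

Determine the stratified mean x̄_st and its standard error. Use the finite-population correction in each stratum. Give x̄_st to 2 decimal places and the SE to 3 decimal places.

x̄_st = Σ W_h x̄_h = (280·25.30 + 400·15.83 + 200·29.58 + 110·30.84)/990 = 22.95394
V̂(x̄_st) = Σ W_h² (1 − n_h/N_h) s_h²/n_h, with W_h = N_h/N and N = 990:
  stratum 1: (280/990)²·(1 − 37/280)·14.4²/37 = 0.389061
  stratum 2: (400/990)²·(1 − 65/400)·10.6²/65 = 0.236338
  stratum 3: (200/990)²·(1 − 47/200)·9.1²/47 = 0.0550093
  stratum 4: (110/990)²·(1 − 19/110)·20.1²/19 = 0.217171
V̂(x̄_st) = 0.897579
SE(x̄_st) = √0.897579 = 0.947406

x̄_st ≈ 22.95, SE ≈ 0.947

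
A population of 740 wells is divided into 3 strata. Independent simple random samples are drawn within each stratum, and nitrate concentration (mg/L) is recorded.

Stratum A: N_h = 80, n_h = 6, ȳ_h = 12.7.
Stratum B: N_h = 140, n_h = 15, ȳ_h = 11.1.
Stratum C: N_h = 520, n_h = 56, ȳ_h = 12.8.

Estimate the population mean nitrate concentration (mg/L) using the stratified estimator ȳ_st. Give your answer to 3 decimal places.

N = Σ N_h = 740. Stratum weights W_h = N_h/N.
ȳ_st = (80·12.7 + 140·11.1 + 520·12.8) / 740 = 12.46757

ȳ_st ≈ 12.468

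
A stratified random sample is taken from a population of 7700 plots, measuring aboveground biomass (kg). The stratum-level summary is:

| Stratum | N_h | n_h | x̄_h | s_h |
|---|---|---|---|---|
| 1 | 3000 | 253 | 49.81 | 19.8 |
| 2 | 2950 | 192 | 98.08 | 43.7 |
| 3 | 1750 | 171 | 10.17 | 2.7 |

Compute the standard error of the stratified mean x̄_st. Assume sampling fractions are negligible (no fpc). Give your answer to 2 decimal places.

V̂(x̄_st) = Σ W_h² s_h²/n_h, with W_h = N_h/N and N = 7700:
  stratum 1: (3000/7700)²·19.8²/253 = 0.235218
  stratum 2: (2950/7700)²·43.7²/192 = 1.4599
  stratum 3: (1750/7700)²·2.7²/171 = 0.00220204
V̂(x̄_st) = 1.69732
SE(x̄_st) = √1.69732 = 1.30281

SE(x̄_st) ≈ 1.30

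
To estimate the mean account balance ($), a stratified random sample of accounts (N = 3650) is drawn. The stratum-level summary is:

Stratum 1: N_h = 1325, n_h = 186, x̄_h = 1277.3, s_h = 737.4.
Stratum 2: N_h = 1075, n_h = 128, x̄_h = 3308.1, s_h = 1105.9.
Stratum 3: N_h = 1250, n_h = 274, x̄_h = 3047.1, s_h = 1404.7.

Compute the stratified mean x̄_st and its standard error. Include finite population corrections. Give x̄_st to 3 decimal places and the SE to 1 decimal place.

x̄_st = Σ W_h x̄_h = (1325·1277.3 + 1075·3308.1 + 1250·3047.1)/3650 = 2481.50822
V̂(x̄_st) = Σ W_h² (1 − n_h/N_h) s_h²/n_h, with W_h = N_h/N and N = 3650:
  stratum 1: (1325/3650)²·(1 − 186/1325)·737.4²/186 = 331.167
  stratum 2: (1075/3650)²·(1 − 128/1075)·1105.9²/128 = 730.12
  stratum 3: (1250/3650)²·(1 − 274/1250)·1404.7²/274 = 659.463
V̂(x̄_st) = 1720.75
SE(x̄_st) = √1720.75 = 41.4819

x̄_st ≈ 2481.508, SE ≈ 41.5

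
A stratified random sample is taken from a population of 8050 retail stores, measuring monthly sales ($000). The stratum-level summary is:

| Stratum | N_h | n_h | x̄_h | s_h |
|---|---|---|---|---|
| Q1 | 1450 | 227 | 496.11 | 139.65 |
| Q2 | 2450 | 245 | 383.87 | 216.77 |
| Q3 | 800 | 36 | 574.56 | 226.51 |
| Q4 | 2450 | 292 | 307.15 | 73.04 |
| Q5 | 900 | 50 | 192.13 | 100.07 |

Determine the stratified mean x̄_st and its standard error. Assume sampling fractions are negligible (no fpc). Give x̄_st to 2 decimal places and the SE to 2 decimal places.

x̄_st = Σ W_h x̄_h = (1450·496.11 + 2450·383.87 + 800·574.56 + 2450·307.15 + 900·192.13)/8050 = 378.25137
V̂(x̄_st) = Σ W_h² s_h²/n_h, with W_h = N_h/N and N = 8050:
  stratum Q1: (1450/8050)²·139.65²/227 = 2.78741
  stratum Q2: (2450/8050)²·216.77²/245 = 17.7653
  stratum Q3: (800/8050)²·226.51²/36 = 14.0754
  stratum Q4: (2450/8050)²·73.04²/292 = 1.69231
  stratum Q5: (900/8050)²·100.07²/50 = 2.5034
V̂(x̄_st) = 38.8238
SE(x̄_st) = √38.8238 = 6.23088

x̄_st ≈ 378.25, SE ≈ 6.23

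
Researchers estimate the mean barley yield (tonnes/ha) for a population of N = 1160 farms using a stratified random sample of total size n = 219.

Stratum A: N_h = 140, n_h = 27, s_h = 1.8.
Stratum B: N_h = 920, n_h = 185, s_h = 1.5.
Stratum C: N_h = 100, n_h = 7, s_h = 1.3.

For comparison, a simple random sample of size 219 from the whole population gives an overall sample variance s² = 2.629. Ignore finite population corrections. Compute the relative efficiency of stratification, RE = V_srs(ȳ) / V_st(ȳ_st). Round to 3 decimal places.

V̂(ȳ_st) = Σ W_h² s_h²/n_h, with W_h = N_h/N and N = 1160:
  stratum A: (140/1160)²·1.8²/27 = 0.00174792
  stratum B: (920/1160)²·1.5²/185 = 0.00765016
  stratum C: (100/1160)²·1.3²/7 = 0.00179421
V_st = 0.0111923
V_srs = s²/n = 2.629/219 = 0.0120046
Relative efficiency = V_srs / V_st = 0.0120046/0.0111923 = 1.0726

RE ≈ 1.073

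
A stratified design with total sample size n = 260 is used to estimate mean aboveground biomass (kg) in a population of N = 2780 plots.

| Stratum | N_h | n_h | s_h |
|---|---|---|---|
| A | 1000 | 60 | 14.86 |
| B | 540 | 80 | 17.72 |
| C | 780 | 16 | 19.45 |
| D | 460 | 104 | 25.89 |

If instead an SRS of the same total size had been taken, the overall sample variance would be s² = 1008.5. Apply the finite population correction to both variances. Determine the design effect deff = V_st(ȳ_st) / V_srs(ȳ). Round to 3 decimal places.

V̂(ȳ_st) = Σ W_h² (1 − n_h/N_h) s_h²/n_h, with W_h = N_h/N and N = 2780:
  stratum A: (1000/2780)²·(1 − 60/1000)·14.86²/60 = 0.447636
  stratum B: (540/2780)²·(1 − 80/540)·17.72²/80 = 0.126154
  stratum C: (780/2780)²·(1 − 16/780)·19.45²/16 = 1.82313
  stratum D: (460/2780)²·(1 − 104/460)·25.89²/104 = 0.136568
V_st = 2.53349
V_srs = (1 − 260/2780)·1008.5/260 = 3.51608
deff = V_st / V_srs = 2.53349/3.51608 = 0.7205

deff ≈ 0.721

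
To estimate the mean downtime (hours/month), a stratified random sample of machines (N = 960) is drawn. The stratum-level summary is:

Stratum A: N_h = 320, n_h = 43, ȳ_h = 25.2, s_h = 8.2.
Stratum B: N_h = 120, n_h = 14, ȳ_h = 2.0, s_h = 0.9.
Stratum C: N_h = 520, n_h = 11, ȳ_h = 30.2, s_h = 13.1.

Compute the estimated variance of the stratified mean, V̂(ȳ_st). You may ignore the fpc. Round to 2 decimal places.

V̂(ȳ_st) = Σ W_h² s_h²/n_h, with W_h = N_h/N and N = 960:
  stratum A: (320/960)²·8.2²/43 = 0.173747
  stratum B: (120/960)²·0.9²/14 = 0.000904018
  stratum C: (520/960)²·13.1²/11 = 4.57735
V̂(ȳ_st) = 4.752

V̂(ȳ_st) ≈ 4.75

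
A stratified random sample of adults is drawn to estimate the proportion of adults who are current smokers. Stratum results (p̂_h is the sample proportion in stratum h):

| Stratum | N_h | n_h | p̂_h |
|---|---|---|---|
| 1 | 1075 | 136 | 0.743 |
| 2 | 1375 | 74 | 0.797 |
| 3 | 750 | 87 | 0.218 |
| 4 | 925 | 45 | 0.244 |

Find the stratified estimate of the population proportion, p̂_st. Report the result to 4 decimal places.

N = 4125; stratum weights W_h = N_h/N.
p̂_st = Σ W_h p̂_h = (1075·0.743 + 1375·0.797 + 750·0.218 + 925·0.244)/4125 = 0.55365

p̂_st ≈ 0.5536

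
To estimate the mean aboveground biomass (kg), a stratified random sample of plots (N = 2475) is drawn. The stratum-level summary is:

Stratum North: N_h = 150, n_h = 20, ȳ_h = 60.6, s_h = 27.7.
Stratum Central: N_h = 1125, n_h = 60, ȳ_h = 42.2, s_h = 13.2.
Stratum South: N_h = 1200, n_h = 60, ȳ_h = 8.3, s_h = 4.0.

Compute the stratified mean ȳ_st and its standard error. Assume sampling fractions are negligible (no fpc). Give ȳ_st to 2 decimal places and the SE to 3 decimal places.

ȳ_st ≈ 26.88, SE ≈ 0.896

ȳ_st = Σ W_h ȳ_h = (150·60.6 + 1125·42.2 + 1200·8.3)/2475 = 26.87879
V̂(ȳ_st) = Σ W_h² s_h²/n_h, with W_h = N_h/N and N = 2475:
  stratum North: (150/2475)²·27.7²/20 = 0.140916
  stratum Central: (1125/2475)²·13.2²/60 = 0.6
  stratum South: (1200/2475)²·4.0²/60 = 0.0626875
V̂(ȳ_st) = 0.803604
SE(ȳ_st) = √0.803604 = 0.89644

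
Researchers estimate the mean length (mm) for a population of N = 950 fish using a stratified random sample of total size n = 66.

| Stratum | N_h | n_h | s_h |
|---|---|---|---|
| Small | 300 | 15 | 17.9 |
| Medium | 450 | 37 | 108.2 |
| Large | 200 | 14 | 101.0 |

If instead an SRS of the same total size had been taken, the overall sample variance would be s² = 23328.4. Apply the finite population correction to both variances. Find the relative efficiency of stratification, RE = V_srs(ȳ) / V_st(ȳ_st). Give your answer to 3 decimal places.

RE ≈ 3.383

V̂(ȳ_st) = Σ W_h² (1 − n_h/N_h) s_h²/n_h, with W_h = N_h/N and N = 950:
  stratum Small: (300/950)²·(1 − 15/300)·17.9²/15 = 2.02364
  stratum Medium: (450/950)²·(1 − 37/450)·108.2²/37 = 65.1581
  stratum Large: (200/950)²·(1 − 14/200)·101.0²/14 = 30.0338
V_st = 97.2155
V_srs = (1 − 66/950)·23328.4/66 = 328.904
Relative efficiency = V_srs / V_st = 328.904/97.2155 = 3.3833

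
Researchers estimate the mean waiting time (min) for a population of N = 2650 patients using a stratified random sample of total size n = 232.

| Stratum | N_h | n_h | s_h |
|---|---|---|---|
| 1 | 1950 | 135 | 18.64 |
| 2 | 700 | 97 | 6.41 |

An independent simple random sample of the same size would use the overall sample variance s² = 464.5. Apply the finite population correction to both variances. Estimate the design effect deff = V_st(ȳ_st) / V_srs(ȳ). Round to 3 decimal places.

deff ≈ 0.724

V̂(ȳ_st) = Σ W_h² (1 − n_h/N_h) s_h²/n_h, with W_h = N_h/N and N = 2650:
  stratum 1: (1950/2650)²·(1 − 135/1950)·18.64²/135 = 1.29711
  stratum 2: (700/2650)²·(1 − 97/700)·6.41²/97 = 0.0254606
V_st = 1.32257
V_srs = (1 − 232/2650)·464.5/232 = 1.82687
deff = V_st / V_srs = 1.32257/1.82687 = 0.7240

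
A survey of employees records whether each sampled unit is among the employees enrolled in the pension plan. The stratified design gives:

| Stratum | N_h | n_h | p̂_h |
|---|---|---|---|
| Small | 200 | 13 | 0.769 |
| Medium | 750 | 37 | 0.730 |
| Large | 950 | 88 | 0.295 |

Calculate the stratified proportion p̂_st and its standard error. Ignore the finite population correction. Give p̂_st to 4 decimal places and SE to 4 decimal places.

N = 1900; stratum weights W_h = N_h/N.
p̂_st = Σ W_h p̂_h = (200·0.769 + 750·0.730 + 950·0.295)/1900 = 0.51661
V̂(p̂_st) = Σ W_h² p̂_h(1−p̂_h)/(n_h−1):
  stratum Small: (200/1900)²·0.769·0.231/12 = 0.000164025
  stratum Medium: (750/1900)²·0.730·0.270/36 = 0.000853099
  stratum Large: (950/1900)²·0.295·0.705/87 = 0.000597629
V̂(p̂_st) = 0.00161475; SE = √V̂ = 0.040184

p̂_st ≈ 0.5166, SE ≈ 0.0402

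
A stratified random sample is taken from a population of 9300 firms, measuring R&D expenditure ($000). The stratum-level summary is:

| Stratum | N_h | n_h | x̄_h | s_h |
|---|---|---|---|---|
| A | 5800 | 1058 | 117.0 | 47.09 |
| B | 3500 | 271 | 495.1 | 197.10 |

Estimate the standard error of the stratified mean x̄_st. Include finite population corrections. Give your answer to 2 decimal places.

SE(x̄_st) ≈ 4.40

V̂(x̄_st) = Σ W_h² (1 − n_h/N_h) s_h²/n_h, with W_h = N_h/N and N = 9300:
  stratum A: (5800/9300)²·(1 − 1058/5800)·47.09²/1058 = 0.666493
  stratum B: (3500/9300)²·(1 − 271/3500)·197.10²/271 = 18.7316
V̂(x̄_st) = 19.3981
SE(x̄_st) = √19.3981 = 4.40432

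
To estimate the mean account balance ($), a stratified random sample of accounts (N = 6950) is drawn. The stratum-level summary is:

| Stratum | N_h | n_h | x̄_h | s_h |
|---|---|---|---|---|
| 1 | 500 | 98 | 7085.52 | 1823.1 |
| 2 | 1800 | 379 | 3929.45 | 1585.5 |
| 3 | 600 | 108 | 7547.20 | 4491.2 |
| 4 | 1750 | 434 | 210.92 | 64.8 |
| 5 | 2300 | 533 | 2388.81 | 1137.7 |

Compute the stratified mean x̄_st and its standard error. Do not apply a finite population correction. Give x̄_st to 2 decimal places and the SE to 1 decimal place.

x̄_st ≈ 3022.66, SE ≈ 47.7

x̄_st = Σ W_h x̄_h = (500·7085.52 + 1800·3929.45 + 600·7547.20 + 1750·210.92 + 2300·2388.81)/6950 = 3022.65655
V̂(x̄_st) = Σ W_h² s_h²/n_h, with W_h = N_h/N and N = 6950:
  stratum 1: (500/6950)²·1823.1²/98 = 175.536
  stratum 2: (1800/6950)²·1585.5²/379 = 444.906
  stratum 3: (600/6950)²·4491.2²/108 = 1391.98
  stratum 4: (1750/6950)²·64.8²/434 = 0.613432
  stratum 5: (2300/6950)²·1137.7²/533 = 265.959
V̂(x̄_st) = 2279
SE(x̄_st) = √2279 = 47.7388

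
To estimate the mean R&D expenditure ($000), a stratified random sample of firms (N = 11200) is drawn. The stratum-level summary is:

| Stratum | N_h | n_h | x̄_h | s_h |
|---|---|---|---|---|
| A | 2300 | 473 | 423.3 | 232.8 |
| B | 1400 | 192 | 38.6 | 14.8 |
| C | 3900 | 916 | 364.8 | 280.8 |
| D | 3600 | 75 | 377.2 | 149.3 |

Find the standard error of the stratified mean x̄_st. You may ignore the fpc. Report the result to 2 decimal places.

SE(x̄_st) ≈ 6.78

V̂(x̄_st) = Σ W_h² s_h²/n_h, with W_h = N_h/N and N = 11200:
  stratum A: (2300/11200)²·232.8²/473 = 4.83197
  stratum B: (1400/11200)²·14.8²/192 = 0.0178255
  stratum C: (3900/11200)²·280.8²/916 = 10.4374
  stratum D: (3600/11200)²·149.3²/75 = 30.7063
V̂(x̄_st) = 45.9935
SE(x̄_st) = √45.9935 = 6.78185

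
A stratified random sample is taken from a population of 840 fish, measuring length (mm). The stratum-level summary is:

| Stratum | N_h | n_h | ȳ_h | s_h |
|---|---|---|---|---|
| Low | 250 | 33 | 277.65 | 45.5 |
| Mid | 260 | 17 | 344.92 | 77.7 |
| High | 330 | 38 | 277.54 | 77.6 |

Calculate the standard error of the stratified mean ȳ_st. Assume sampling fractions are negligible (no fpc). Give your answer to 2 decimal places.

SE(ȳ_st) ≈ 8.00

V̂(ȳ_st) = Σ W_h² s_h²/n_h, with W_h = N_h/N and N = 840:
  stratum Low: (250/840)²·45.5²/33 = 5.55687
  stratum Mid: (260/840)²·77.7²/17 = 34.0237
  stratum High: (330/840)²·77.6²/38 = 24.4573
V̂(ȳ_st) = 64.0379
SE(ȳ_st) = √64.0379 = 8.00237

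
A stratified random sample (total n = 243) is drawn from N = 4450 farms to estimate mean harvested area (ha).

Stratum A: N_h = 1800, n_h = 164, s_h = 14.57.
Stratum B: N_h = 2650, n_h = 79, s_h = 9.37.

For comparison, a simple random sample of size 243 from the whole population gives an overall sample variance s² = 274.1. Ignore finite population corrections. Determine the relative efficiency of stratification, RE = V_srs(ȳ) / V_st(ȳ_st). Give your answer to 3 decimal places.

V̂(ȳ_st) = Σ W_h² s_h²/n_h, with W_h = N_h/N and N = 4450:
  stratum A: (1800/4450)²·14.57²/164 = 0.211787
  stratum B: (2650/4450)²·9.37²/79 = 0.394116
V_st = 0.605903
V_srs = s²/n = 274.1/243 = 1.12798
Relative efficiency = V_srs / V_st = 1.12798/0.605903 = 1.8617

RE ≈ 1.862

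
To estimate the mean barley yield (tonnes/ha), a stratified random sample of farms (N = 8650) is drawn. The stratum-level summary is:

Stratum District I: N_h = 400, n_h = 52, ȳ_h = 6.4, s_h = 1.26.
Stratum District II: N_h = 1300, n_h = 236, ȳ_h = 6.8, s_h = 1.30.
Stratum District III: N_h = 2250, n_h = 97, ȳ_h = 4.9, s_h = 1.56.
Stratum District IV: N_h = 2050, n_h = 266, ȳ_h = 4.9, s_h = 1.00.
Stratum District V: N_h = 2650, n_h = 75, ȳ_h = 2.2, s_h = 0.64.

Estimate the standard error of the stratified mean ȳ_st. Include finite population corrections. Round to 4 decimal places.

V̂(ȳ_st) = Σ W_h² (1 − n_h/N_h) s_h²/n_h, with W_h = N_h/N and N = 8650:
  stratum District I: (400/8650)²·(1 − 52/400)·1.26²/52 = 5.67995e-05
  stratum District II: (1300/8650)²·(1 − 236/1300)·1.30²/236 = 0.000132382
  stratum District III: (2250/8650)²·(1 − 97/2250)·1.56²/97 = 0.00162432
  stratum District IV: (2050/8650)²·(1 − 266/2050)·1.00²/266 = 0.000183753
  stratum District V: (2650/8650)²·(1 − 75/2650)·0.64²/75 = 0.000498069
V̂(ȳ_st) = 0.00249532
SE(ȳ_st) = √0.00249532 = 0.0499532

SE(ȳ_st) ≈ 0.0500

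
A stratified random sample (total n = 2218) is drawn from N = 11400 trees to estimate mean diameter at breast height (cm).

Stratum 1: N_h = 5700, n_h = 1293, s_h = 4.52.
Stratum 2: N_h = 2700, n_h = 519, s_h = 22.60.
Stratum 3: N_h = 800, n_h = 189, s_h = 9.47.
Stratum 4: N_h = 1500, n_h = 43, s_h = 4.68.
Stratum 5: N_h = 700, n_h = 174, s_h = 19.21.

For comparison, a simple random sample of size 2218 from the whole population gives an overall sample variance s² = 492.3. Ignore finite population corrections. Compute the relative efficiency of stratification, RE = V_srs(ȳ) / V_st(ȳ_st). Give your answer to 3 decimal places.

RE ≈ 2.835

V̂(ȳ_st) = Σ W_h² s_h²/n_h, with W_h = N_h/N and N = 11400:
  stratum 1: (5700/11400)²·4.52²/1293 = 0.00395019
  stratum 2: (2700/11400)²·22.60²/519 = 0.0552036
  stratum 3: (800/11400)²·9.47²/189 = 0.00233673
  stratum 4: (1500/11400)²·4.68²/43 = 0.00881853
  stratum 5: (700/11400)²·19.21²/174 = 0.00799635
V_st = 0.0783054
V_srs = s²/n = 492.3/2218 = 0.221957
Relative efficiency = V_srs / V_st = 0.221957/0.0783054 = 2.8345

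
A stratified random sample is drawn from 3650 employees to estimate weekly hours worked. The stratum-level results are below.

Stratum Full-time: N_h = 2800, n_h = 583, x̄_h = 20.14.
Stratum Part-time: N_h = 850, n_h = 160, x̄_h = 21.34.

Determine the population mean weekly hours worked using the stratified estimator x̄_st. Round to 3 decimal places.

N = Σ N_h = 3650. Stratum weights W_h = N_h/N.
x̄_st = (2800·20.14 + 850·21.34) / 3650 = 20.41945

x̄_st ≈ 20.419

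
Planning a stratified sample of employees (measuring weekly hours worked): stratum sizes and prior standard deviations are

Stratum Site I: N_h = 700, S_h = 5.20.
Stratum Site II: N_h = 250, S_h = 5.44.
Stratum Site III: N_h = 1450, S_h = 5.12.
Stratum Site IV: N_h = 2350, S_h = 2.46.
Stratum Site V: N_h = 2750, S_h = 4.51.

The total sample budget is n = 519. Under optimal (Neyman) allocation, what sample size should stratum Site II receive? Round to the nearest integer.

Neyman allocation: n_h = n · N_h S_h / Σ N_i S_i, with n = 519.
  stratum Site I: N_h·S_h = 700·5.20 = 3640.00
  stratum Site II: N_h·S_h = 250·5.44 = 1360.00
  stratum Site III: N_h·S_h = 1450·5.12 = 7424.00
  stratum Site IV: N_h·S_h = 2350·2.46 = 5781.00
  stratum Site V: N_h·S_h = 2750·4.51 = 12402.50
Σ N_h S_h = 30607.50
n for stratum Site II = 519·1360.00/30607.50 = 23.061 → 23

23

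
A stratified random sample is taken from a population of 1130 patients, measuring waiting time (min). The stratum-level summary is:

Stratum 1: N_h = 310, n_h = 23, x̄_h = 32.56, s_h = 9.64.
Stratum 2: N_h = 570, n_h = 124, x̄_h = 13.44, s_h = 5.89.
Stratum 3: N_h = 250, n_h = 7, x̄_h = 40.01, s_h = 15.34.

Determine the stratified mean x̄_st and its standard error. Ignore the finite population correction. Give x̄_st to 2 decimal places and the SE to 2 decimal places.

x̄_st ≈ 24.56, SE ≈ 1.42

x̄_st = Σ W_h x̄_h = (310·32.56 + 570·13.44 + 250·40.01)/1130 = 24.56363
V̂(x̄_st) = Σ W_h² s_h²/n_h, with W_h = N_h/N and N = 1130:
  stratum 1: (310/1130)²·9.64²/23 = 0.304083
  stratum 2: (570/1130)²·5.89²/124 = 0.0711872
  stratum 3: (250/1130)²·15.34²/7 = 1.64542
V̂(x̄_st) = 2.02069
SE(x̄_st) = √2.02069 = 1.42151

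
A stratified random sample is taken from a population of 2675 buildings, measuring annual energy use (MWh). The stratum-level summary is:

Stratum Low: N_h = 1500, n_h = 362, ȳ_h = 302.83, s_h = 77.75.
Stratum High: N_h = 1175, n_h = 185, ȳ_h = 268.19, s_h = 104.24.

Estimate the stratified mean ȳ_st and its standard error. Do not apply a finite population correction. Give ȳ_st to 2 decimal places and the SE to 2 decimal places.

ȳ_st = Σ W_h ȳ_h = (1500·302.83 + 1175·268.19)/2675 = 287.61430
V̂(ȳ_st) = Σ W_h² s_h²/n_h, with W_h = N_h/N and N = 2675:
  stratum Low: (1500/2675)²·77.75²/362 = 5.25082
  stratum High: (1175/2675)²·104.24²/185 = 11.3325
V̂(ȳ_st) = 16.5833
SE(ȳ_st) = √16.5833 = 4.07226

ȳ_st ≈ 287.61, SE ≈ 4.07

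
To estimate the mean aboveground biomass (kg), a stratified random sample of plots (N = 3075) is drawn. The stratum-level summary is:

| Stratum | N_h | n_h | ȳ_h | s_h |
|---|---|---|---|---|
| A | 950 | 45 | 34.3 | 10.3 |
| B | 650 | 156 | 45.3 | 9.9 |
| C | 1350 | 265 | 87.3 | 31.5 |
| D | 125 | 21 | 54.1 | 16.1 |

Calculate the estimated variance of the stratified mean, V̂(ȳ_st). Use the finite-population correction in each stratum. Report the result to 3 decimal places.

V̂(ȳ_st) ≈ 0.833

V̂(ȳ_st) = Σ W_h² (1 − n_h/N_h) s_h²/n_h, with W_h = N_h/N and N = 3075:
  stratum A: (950/3075)²·(1 − 45/950)·10.3²/45 = 0.21436
  stratum B: (650/3075)²·(1 − 156/650)·9.9²/156 = 0.0213352
  stratum C: (1350/3075)²·(1 − 265/1350)·31.5²/265 = 0.580027
  stratum D: (125/3075)²·(1 − 21/125)·16.1²/21 = 0.0169701
V̂(ȳ_st) = 0.832693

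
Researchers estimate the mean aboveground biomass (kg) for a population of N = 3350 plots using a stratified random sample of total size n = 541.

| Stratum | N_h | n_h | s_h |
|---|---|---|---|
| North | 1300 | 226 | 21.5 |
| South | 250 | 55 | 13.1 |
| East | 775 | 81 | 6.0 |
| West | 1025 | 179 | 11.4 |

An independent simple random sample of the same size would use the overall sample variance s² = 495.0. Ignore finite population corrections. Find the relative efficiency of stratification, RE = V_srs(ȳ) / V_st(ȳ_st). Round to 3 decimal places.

RE ≈ 2.193

V̂(ȳ_st) = Σ W_h² s_h²/n_h, with W_h = N_h/N and N = 3350:
  stratum North: (1300/3350)²·21.5²/226 = 0.308011
  stratum South: (250/3350)²·13.1²/55 = 0.0173768
  stratum East: (775/3350)²·6.0²/81 = 0.0237865
  stratum West: (1025/3350)²·11.4²/179 = 0.0679696
V_st = 0.417144
V_srs = s²/n = 495.0/541 = 0.914972
Relative efficiency = V_srs / V_st = 0.914972/0.417144 = 2.1934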